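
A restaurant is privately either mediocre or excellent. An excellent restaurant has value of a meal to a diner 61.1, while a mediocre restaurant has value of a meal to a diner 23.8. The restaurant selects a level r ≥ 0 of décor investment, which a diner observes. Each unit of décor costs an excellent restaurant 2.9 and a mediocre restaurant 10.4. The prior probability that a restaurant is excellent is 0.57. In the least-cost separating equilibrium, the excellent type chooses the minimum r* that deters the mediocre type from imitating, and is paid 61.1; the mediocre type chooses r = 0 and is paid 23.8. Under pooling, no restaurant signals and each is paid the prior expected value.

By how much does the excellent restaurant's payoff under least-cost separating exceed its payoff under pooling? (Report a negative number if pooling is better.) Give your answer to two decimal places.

5.64

Least-cost separating signal: r* solves 23.8 = 61.1 − 10.4·r*, so r* = (61.1 − 23.8)/10.4 ≈ 3.5865.
Excellent type's separating payoff: 61.1 − 2.9 × r* = 61.1 − 2.9 × (61.1 − 23.8)/10.4 = 61.1 − 108.17/10.4 ≈ 50.6990.
Pooling payoff: 0.57 × 61.1 + 0.43 × 23.8 = 45.061.
Difference: 50.6990 − 45.061 = 5.638, i.e. 5.64 to two decimal places.
The excellent type prefers to separate.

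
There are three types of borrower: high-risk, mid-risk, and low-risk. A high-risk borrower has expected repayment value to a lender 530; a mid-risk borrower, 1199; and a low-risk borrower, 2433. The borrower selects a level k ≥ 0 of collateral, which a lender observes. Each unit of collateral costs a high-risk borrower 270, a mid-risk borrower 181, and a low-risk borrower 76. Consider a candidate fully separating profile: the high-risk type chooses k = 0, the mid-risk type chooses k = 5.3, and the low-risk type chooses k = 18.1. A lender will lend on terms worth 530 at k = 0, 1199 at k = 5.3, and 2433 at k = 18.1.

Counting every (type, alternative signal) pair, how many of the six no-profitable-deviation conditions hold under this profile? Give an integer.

5

Mid-risk (own payoff 1199 − 181×5.3 = 239.7): to k=0 gives 530 → profitable ✗; to k=18.1 gives 2433 − 181×18.1 = -843.1 → no gain ✓.
Low-risk (own payoff 2433 − 76×18.1 = 1057.4): to k=0 gives 530 → no gain ✓; to k=5.3 gives 1199 − 76×5.3 = 796.2 → no gain ✓.
High-risk (own payoff 530): to k=5.3 gives 1199 − 270×5.3 = -232 → no gain ✓; to k=18.1 gives 2433 − 270×18.1 = -2454 → no gain ✓.
5 of the 6 constraints hold; not an equilibrium.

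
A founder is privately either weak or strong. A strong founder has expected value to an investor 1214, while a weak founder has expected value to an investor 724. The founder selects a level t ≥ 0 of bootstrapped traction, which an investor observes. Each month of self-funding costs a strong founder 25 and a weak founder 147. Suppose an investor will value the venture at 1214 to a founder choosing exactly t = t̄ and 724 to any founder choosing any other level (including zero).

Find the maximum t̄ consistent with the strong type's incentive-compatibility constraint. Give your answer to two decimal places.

Choosing t̄ yields the strong type 1214 − 25·t̄; choosing zero yields 724.
The strong type is indifferent at 1214 − 25·t̄ = 724, i.e. t̄ = (1214 − 724) / 25 = 19.60.
For any t̄ above 19.60 the strong type would rather pool at zero, so separation collapses.

19.60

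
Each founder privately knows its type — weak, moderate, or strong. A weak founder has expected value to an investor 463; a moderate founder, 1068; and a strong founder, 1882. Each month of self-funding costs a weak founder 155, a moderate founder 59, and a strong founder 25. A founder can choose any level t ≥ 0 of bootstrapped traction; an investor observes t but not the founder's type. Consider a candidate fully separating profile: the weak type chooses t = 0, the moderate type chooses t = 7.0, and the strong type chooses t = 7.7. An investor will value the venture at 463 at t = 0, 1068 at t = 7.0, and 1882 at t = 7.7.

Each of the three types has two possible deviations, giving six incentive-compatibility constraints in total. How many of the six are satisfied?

Strong (own payoff 1882 − 25×7.7 = 1689.5): to t=0 gives 463 → no gain ✓; to t=7.0 gives 1068 − 25×7.0 = 893 → no gain ✓.
Moderate (own payoff 1068 − 59×7.0 = 655): to t=0 gives 463 → no gain ✓; to t=7.7 gives 1882 − 59×7.7 = 1427.7 → profitable ✗.
Weak (own payoff 463): to t=7.0 gives 1068 − 155×7.0 = -17 → no gain ✓; to t=7.7 gives 1882 − 155×7.7 = 688.5 → profitable ✗.
4 of the 6 constraints hold; not an equilibrium.

4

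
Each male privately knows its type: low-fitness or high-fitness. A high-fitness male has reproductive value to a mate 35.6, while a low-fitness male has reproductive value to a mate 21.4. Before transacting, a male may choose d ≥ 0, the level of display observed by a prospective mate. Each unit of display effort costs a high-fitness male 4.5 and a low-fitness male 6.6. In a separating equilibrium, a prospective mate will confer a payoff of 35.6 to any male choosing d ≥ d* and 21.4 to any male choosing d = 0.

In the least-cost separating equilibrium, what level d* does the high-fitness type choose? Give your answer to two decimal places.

2.15

A low-fitness male choosing d = 0 receives 21.4.
Imitating at d* instead would pay 35.6 at cost 6.6·d*, netting 35.6 − 6.6·d*.
Indifference: 21.4 = 35.6 − 6.6·d*, so d* = (35.6 − 21.4) / 6.6 ≈ 2.15.
This is the low-fitness type's binding incentive-compatibility constraint; any d ≥ 2.15 sustains separation on that side.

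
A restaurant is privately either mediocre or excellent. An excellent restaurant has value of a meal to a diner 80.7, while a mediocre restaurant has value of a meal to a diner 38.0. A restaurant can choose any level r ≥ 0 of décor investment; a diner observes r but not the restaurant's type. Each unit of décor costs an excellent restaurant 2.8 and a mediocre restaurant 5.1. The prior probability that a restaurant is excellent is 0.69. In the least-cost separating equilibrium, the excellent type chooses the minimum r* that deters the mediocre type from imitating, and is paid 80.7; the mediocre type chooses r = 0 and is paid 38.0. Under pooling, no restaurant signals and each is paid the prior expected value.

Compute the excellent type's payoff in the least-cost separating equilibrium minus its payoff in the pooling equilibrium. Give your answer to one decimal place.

Least-cost separating signal: r* solves 38.0 = 80.7 − 5.1·r*, so r* = (80.7 − 38.0)/5.1 ≈ 8.3725.
Excellent type's separating payoff: 80.7 − 2.8 × r* = 80.7 − 2.8 × (80.7 − 38.0)/5.1 = 80.7 − 119.56/5.1 ≈ 57.257.
Pooling payoff: 0.69 × 80.7 + 0.31 × 38.0 = 67.463.
Difference: 57.257 − 67.463 = -10.206, i.e. -10.2 to one decimal place.
The excellent type would prefer the pooling outcome.

-10.2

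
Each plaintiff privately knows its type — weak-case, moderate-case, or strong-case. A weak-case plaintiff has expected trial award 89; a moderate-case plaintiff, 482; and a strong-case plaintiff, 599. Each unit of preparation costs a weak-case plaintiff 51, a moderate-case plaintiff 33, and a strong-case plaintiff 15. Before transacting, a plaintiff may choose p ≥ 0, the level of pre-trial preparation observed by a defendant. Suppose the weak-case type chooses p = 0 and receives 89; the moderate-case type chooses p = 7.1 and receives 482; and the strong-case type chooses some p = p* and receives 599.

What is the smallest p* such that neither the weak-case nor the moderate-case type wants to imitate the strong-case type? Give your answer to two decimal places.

10.65

Weak-case type (on-path payoff 89) won't mimic when 89 ≥ 599 − 51·p*, i.e. p* ≥ 10.00.
Moderate-case type (on-path payoff 482 − 33×7.1 = 247.7) won't mimic when 247.7 ≥ 599 − 33·p*, i.e. p* ≥ 10.65.
Both must hold, so p* = max(10.00, 10.65) = 10.65. The moderate-case type's constraint binds.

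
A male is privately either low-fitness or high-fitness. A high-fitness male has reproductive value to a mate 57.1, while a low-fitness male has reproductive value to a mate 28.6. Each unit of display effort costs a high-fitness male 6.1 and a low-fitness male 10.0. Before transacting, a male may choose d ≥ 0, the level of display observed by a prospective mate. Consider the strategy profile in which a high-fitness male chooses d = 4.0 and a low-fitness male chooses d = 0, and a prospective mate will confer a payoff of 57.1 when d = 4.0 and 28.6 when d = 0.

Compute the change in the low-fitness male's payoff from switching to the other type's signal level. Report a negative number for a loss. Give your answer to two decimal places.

Playing d = 0 the low-fitness male receives 28.6.
Deviating to d = 4.0 brings payment 57.1 at cost 10.0 × 4.0 = 40, netting 17.1.
Gain from deviating: 17.1 − 28.6 = -11.50.
The gain is negative, so the low-fitness type's incentive-compatibility constraint is satisfied.

-11.50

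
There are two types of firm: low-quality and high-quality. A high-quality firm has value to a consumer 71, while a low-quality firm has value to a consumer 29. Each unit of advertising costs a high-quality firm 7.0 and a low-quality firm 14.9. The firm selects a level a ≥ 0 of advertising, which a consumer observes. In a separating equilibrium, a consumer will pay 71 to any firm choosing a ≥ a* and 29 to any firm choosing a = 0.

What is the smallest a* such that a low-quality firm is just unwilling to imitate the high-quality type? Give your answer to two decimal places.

A low-quality firm choosing a = 0 receives 29.
Imitating at a* instead would pay 71 at cost 14.9·a*, netting 71 − 14.9·a*.
Indifference: 29 = 71 − 14.9·a*, so a* = (71 − 29) / 14.9 ≈ 2.82.
At a* the low-quality type's incentive constraint just binds; the high-quality type strictly prefers a* since its per-unit cost is lower.

2.82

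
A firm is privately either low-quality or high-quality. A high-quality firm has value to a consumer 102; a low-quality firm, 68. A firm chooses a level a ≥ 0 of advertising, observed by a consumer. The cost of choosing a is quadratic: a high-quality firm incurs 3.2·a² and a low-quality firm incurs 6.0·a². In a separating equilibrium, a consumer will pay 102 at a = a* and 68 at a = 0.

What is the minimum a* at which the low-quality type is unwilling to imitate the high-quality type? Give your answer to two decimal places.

The low-quality type at a = 0 receives 68; imitating at a* yields 102 − 6.0·a*².
Indifference: 68 = 102 − 6.0·a*², so a*² = (102 − 68) / 6.0 ≈ 5.6667.
a* = √5.6667 ≈ 2.38.

2.38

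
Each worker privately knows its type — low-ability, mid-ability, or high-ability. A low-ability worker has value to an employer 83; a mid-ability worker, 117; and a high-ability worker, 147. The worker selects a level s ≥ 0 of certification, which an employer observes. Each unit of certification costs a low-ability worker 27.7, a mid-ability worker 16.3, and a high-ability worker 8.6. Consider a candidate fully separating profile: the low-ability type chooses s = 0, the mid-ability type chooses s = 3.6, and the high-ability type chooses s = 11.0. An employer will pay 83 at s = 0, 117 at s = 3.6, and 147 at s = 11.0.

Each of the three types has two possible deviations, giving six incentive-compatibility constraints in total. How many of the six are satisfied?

Low-ability (own payoff 83): to s=3.6 gives 117 − 27.7×3.6 = 17.28 → no gain ✓; to s=11.0 gives 147 − 27.7×11.0 = -157.7 → no gain ✓.
Mid-ability (own payoff 117 − 16.3×3.6 = 58.32): to s=0 gives 83 → profitable ✗; to s=11.0 gives 147 − 16.3×11.0 = -32.3 → no gain ✓.
High-ability (own payoff 147 − 8.6×11.0 = 52.4): to s=0 gives 83 → profitable ✗; to s=3.6 gives 117 − 8.6×3.6 = 86.04 → profitable ✗.
3 of the 6 constraints hold; not an equilibrium.

3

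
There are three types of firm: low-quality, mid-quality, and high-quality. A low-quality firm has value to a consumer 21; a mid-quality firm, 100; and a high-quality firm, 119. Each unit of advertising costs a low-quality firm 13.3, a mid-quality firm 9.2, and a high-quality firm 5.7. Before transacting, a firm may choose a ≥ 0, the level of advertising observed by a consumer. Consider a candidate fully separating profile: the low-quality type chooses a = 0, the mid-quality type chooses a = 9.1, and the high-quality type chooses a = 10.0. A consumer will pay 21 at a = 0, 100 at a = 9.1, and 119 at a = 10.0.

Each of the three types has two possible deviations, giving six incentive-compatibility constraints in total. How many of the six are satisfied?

Mid-quality (own payoff 100 − 9.2×9.1 = 16.28): to a=0 gives 21 → profitable ✗; to a=10.0 gives 119 − 9.2×10.0 = 27 → profitable ✗.
High-quality (own payoff 119 − 5.7×10.0 = 62): to a=0 gives 21 → no gain ✓; to a=9.1 gives 100 − 5.7×9.1 = 48.13 → no gain ✓.
Low-quality (own payoff 21): to a=9.1 gives 100 − 13.3×9.1 = -21.03 → no gain ✓; to a=10.0 gives 119 − 13.3×10.0 = -14 → no gain ✓.
4 of the 6 constraints hold; not an equilibrium.

4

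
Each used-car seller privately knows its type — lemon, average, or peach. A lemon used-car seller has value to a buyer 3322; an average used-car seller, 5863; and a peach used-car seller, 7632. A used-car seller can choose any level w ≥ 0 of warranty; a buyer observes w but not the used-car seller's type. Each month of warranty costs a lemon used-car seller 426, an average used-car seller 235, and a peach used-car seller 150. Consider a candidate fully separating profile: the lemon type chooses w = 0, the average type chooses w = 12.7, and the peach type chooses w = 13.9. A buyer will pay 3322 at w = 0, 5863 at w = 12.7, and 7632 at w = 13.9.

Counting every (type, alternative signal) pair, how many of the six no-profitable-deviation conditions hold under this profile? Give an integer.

4

Average (own payoff 5863 − 235×12.7 = 2878.5): to w=0 gives 3322 → profitable ✗; to w=13.9 gives 7632 − 235×13.9 = 4365.5 → profitable ✗.
Lemon (own payoff 3322): to w=12.7 gives 5863 − 426×12.7 = 452.8 → no gain ✓; to w=13.9 gives 7632 − 426×13.9 = 1710.6 → no gain ✓.
Peach (own payoff 7632 − 150×13.9 = 5547): to w=0 gives 3322 → no gain ✓; to w=12.7 gives 5863 − 150×12.7 = 3958 → no gain ✓.
4 of the 6 constraints hold; not an equilibrium.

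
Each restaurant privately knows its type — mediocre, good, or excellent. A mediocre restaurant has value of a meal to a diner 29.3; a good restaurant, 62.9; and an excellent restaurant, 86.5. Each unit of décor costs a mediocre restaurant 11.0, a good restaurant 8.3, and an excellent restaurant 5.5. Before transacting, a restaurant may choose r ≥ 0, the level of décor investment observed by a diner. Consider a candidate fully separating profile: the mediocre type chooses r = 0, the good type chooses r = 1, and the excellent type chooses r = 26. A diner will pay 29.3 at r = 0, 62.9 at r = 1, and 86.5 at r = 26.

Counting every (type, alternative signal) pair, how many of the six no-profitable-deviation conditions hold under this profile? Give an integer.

Excellent (own payoff 86.5 − 5.5×26 = -56.5): to r=0 gives 29.3 → profitable ✗; to r=1 gives 62.9 − 5.5×1 = 57.4 → profitable ✗.
Mediocre (own payoff 29.3): to r=1 gives 62.9 − 11.0×1 = 51.9 → profitable ✗; to r=26 gives 86.5 − 11.0×26 = -199.5 → no gain ✓.
Good (own payoff 62.9 − 8.3×1 = 54.6): to r=0 gives 29.3 → no gain ✓; to r=26 gives 86.5 − 8.3×26 = -129.3 → no gain ✓.
3 of the 6 constraints hold; not an equilibrium.

3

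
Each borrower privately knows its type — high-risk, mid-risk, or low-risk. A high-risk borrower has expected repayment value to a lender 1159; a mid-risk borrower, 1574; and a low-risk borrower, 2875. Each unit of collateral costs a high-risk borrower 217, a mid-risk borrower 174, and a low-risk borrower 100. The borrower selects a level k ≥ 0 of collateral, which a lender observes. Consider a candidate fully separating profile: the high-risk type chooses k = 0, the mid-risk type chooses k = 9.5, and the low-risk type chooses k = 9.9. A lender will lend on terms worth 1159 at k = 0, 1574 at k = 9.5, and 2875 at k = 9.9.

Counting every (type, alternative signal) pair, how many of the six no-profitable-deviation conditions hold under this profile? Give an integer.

4

Low-risk (own payoff 2875 − 100×9.9 = 1885): to k=0 gives 1159 → no gain ✓; to k=9.5 gives 1574 − 100×9.5 = 624 → no gain ✓.
Mid-risk (own payoff 1574 − 174×9.5 = -79): to k=0 gives 1159 → profitable ✗; to k=9.9 gives 2875 − 174×9.9 = 1152.4 → profitable ✗.
High-risk (own payoff 1159): to k=9.5 gives 1574 − 217×9.5 = -487.5 → no gain ✓; to k=9.9 gives 2875 − 217×9.9 = 726.7 → no gain ✓.
4 of the 6 constraints hold; not an equilibrium.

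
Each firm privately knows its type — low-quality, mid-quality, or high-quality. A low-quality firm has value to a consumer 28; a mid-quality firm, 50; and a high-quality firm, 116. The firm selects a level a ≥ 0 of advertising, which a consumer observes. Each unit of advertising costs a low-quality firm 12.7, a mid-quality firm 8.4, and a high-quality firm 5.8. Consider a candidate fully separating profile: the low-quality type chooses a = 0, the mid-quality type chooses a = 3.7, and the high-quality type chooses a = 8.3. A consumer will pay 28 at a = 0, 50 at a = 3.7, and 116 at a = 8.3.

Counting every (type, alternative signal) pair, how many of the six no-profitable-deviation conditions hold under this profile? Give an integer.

4

High-quality (own payoff 116 − 5.8×8.3 = 67.86): to a=0 gives 28 → no gain ✓; to a=3.7 gives 50 − 5.8×3.7 = 28.54 → no gain ✓.
Low-quality (own payoff 28): to a=3.7 gives 50 − 12.7×3.7 = 3.01 → no gain ✓; to a=8.3 gives 116 − 12.7×8.3 = 10.59 → no gain ✓.
Mid-quality (own payoff 50 − 8.4×3.7 = 18.92): to a=0 gives 28 → profitable ✗; to a=8.3 gives 116 − 8.4×8.3 = 46.28 → profitable ✗.
4 of the 6 constraints hold; not an equilibrium.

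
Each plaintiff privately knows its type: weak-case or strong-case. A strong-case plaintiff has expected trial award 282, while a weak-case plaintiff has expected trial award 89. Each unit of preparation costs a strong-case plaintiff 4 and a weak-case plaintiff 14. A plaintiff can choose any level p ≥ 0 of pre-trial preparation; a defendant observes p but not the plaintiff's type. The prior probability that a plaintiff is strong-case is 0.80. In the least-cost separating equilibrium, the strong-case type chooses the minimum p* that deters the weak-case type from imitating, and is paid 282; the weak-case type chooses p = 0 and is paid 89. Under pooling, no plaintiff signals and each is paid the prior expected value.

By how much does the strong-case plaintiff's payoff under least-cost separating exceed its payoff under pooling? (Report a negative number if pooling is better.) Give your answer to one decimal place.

-16.5

Least-cost separating signal: p* solves 89 = 282 − 14·p*, so p* = (282 − 89)/14 ≈ 13.7857.
Strong-case type's separating payoff: 282 − 4 × p* = 282 − 4 × (282 − 89)/14 = 282 − 772/14 ≈ 226.857.
Pooling payoff: 0.80 × 282 + 0.20 × 89 = 243.4.
Difference: 226.857 − 243.4 = -16.543, i.e. -16.5 to one decimal place.
The strong-case type would prefer the pooling outcome.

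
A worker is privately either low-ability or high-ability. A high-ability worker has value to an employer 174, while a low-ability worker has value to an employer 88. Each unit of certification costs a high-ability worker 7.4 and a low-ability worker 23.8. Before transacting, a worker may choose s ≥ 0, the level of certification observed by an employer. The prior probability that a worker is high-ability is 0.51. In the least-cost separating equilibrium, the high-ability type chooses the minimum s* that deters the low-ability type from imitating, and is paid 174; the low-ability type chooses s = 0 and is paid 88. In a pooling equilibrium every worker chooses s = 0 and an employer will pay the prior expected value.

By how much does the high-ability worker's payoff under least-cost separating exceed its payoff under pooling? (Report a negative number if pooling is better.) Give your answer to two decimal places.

Least-cost separating signal: s* solves 88 = 174 − 23.8·s*, so s* = (174 − 88)/23.8 ≈ 3.6134.
High-ability type's separating payoff: 174 − 7.4 × s* = 174 − 7.4 × (174 − 88)/23.8 = 174 − 636.4/23.8 ≈ 147.2605.
Pooling payoff: 0.51 × 174 + 0.49 × 88 = 131.86.
Difference: 147.2605 − 131.86 = 15.4005, i.e. 15.40 to two decimal places.
The high-ability type prefers to separate.

15.40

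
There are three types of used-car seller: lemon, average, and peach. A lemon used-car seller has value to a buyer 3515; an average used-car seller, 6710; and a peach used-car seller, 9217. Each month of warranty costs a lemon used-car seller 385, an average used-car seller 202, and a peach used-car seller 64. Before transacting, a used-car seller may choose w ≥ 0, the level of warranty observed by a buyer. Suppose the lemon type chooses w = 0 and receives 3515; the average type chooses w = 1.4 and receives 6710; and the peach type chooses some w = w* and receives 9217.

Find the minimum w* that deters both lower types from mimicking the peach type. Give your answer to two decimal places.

Average type (on-path payoff 6710 − 202×1.4 = 6427.2) won't mimic when 6427.2 ≥ 9217 − 202·w*, i.e. w* ≥ 13.81.
Lemon type (on-path payoff 3515) won't mimic when 3515 ≥ 9217 − 385·w*, i.e. w* ≥ 14.81.
Both must hold, so w* = max(14.81, 13.81) = 14.81. The lemon type's constraint binds.

14.81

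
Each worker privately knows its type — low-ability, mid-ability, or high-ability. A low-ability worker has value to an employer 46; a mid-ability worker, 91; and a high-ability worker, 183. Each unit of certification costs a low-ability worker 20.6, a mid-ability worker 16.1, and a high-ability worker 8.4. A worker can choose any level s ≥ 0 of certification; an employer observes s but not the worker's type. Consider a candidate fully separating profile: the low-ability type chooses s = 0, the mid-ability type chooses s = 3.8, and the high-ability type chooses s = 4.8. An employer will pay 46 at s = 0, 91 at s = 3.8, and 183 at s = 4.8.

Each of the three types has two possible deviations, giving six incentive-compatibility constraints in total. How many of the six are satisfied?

3

Low-ability (own payoff 46): to s=3.8 gives 91 − 20.6×3.8 = 12.72 → no gain ✓; to s=4.8 gives 183 − 20.6×4.8 = 84.12 → profitable ✗.
Mid-ability (own payoff 91 − 16.1×3.8 = 29.82): to s=0 gives 46 → profitable ✗; to s=4.8 gives 183 − 16.1×4.8 = 105.72 → profitable ✗.
High-ability (own payoff 183 − 8.4×4.8 = 142.68): to s=0 gives 46 → no gain ✓; to s=3.8 gives 91 − 8.4×3.8 = 59.08 → no gain ✓.
3 of the 6 constraints hold; not an equilibrium.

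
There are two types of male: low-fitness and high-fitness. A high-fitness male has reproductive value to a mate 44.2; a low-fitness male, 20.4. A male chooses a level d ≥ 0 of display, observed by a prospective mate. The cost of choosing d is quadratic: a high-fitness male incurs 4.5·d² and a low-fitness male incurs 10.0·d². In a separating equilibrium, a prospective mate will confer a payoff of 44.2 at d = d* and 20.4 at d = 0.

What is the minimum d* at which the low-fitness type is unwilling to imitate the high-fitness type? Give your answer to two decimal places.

The low-fitness type at d = 0 receives 20.4; imitating at d* yields 44.2 − 10.0·d*².
Indifference: 20.4 = 44.2 − 10.0·d*², so d*² = (44.2 − 20.4) / 10.0 = 2.38.
d* = √2.38 ≈ 1.54.

1.54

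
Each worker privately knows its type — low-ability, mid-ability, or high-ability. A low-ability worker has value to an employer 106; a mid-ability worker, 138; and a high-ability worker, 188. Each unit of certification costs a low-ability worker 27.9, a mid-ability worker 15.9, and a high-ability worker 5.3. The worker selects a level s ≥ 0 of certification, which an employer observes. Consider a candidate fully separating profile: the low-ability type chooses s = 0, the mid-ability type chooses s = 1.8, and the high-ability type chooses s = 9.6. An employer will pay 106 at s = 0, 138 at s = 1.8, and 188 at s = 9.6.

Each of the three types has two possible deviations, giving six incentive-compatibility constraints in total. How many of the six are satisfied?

High-ability (own payoff 188 − 5.3×9.6 = 137.12): to s=0 gives 106 → no gain ✓; to s=1.8 gives 138 − 5.3×1.8 = 128.46 → no gain ✓.
Mid-ability (own payoff 138 − 15.9×1.8 = 109.38): to s=0 gives 106 → no gain ✓; to s=9.6 gives 188 − 15.9×9.6 = 35.36 → no gain ✓.
Low-ability (own payoff 106): to s=1.8 gives 138 − 27.9×1.8 = 87.78 → no gain ✓; to s=9.6 gives 188 − 27.9×9.6 = -79.84 → no gain ✓.
6 of the 6 constraints hold; this profile is a separating equilibrium.

6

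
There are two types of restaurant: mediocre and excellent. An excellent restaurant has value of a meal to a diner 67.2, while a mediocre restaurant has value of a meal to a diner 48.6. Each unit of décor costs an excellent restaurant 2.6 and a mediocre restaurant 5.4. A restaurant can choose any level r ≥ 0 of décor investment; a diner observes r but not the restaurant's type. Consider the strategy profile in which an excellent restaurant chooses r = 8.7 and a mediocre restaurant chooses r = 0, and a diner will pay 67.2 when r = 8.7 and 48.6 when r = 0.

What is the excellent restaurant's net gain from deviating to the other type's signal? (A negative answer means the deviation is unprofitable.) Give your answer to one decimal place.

4.0

Playing r = 8.7 the excellent restaurant receives 67.2 − 2.6 × 8.7 = 44.58.
Deviating to r = 0 yields 48.6 instead.
Gain from deviating: 48.6 − 44.58 = 4.02, i.e. 4.0 to one decimal place.
The gain is positive, so the excellent type's incentive-compatibility constraint is violated — this profile is not a separating equilibrium.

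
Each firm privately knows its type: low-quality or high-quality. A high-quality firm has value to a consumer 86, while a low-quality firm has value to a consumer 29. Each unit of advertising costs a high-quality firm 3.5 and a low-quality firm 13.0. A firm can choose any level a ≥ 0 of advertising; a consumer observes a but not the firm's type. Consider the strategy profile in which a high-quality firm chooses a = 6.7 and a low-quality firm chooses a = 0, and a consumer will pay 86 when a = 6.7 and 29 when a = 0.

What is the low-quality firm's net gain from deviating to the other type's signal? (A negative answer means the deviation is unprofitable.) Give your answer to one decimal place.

Playing a = 0 the low-quality firm receives 29.
Deviating to a = 6.7 brings payment 86 at cost 13.0 × 6.7 = 87.1, netting -1.1.
Gain from deviating: -1.1 − 29 = -30.1.
The gain is negative, so the low-quality type's incentive-compatibility constraint is satisfied.

-30.1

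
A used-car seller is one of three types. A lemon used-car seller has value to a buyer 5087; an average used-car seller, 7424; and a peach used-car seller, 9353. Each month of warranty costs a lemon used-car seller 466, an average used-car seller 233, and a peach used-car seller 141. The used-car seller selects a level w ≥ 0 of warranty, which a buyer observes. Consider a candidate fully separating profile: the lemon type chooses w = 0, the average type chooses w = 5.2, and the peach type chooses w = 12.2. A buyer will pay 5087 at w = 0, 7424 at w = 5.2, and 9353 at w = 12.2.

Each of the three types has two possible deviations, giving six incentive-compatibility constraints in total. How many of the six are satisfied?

5

Peach (own payoff 9353 − 141×12.2 = 7632.8): to w=0 gives 5087 → no gain ✓; to w=5.2 gives 7424 − 141×5.2 = 6690.8 → no gain ✓.
Lemon (own payoff 5087): to w=5.2 gives 7424 − 466×5.2 = 5000.8 → no gain ✓; to w=12.2 gives 9353 − 466×12.2 = 3667.8 → no gain ✓.
Average (own payoff 7424 − 233×5.2 = 6212.4): to w=0 gives 5087 → no gain ✓; to w=12.2 gives 9353 − 233×12.2 = 6510.4 → profitable ✗.
5 of the 6 constraints hold; not an equilibrium.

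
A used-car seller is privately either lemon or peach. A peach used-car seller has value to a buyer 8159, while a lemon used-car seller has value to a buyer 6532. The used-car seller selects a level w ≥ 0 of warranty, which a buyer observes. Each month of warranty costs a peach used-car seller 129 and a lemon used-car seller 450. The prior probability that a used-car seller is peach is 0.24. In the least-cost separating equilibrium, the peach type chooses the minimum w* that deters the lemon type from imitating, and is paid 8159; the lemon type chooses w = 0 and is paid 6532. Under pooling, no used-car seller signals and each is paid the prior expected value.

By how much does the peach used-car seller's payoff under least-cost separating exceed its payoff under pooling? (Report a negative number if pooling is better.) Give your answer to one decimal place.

770.1

Least-cost separating signal: w* solves 6532 = 8159 − 450·w*, so w* = (8159 − 6532)/450 ≈ 3.6156.
Peach type's separating payoff: 8159 − 129 × w* = 8159 − 129 × (8159 − 6532)/450 = 8159 − 209883/450 ≈ 7692.593.
Pooling payoff: 0.24 × 8159 + 0.76 × 6532 = 6922.48.
Difference: 7692.593 − 6922.48 = 770.113, i.e. 770.1 to one decimal place.
The peach type prefers to separate.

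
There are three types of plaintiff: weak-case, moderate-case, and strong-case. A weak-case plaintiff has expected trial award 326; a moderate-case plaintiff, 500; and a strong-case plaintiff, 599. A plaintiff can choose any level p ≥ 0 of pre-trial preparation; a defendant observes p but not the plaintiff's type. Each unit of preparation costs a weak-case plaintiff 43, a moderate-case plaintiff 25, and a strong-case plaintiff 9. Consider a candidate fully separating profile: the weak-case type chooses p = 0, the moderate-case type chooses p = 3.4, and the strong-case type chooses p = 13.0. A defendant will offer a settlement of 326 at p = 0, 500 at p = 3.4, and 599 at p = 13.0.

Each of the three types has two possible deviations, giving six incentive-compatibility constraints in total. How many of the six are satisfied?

5

Weak-case (own payoff 326): to p=3.4 gives 500 − 43×3.4 = 353.8 → profitable ✗; to p=13.0 gives 599 − 43×13.0 = 40 → no gain ✓.
Strong-case (own payoff 599 − 9×13.0 = 482): to p=0 gives 326 → no gain ✓; to p=3.4 gives 500 − 9×3.4 = 469.4 → no gain ✓.
Moderate-case (own payoff 500 − 25×3.4 = 415): to p=0 gives 326 → no gain ✓; to p=13.0 gives 599 − 25×13.0 = 274 → no gain ✓.
5 of the 6 constraints hold; not an equilibrium.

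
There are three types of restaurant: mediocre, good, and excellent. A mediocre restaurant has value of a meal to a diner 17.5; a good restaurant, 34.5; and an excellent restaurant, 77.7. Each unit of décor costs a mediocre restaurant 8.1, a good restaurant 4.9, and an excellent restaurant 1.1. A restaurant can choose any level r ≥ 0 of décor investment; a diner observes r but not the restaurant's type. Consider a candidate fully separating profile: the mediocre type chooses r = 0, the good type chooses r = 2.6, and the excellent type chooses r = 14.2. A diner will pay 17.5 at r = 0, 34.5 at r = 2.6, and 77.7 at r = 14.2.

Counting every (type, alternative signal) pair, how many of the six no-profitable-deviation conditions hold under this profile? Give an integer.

6

Mediocre (own payoff 17.5): to r=2.6 gives 34.5 − 8.1×2.6 = 13.44 → no gain ✓; to r=14.2 gives 77.7 − 8.1×14.2 = -37.32 → no gain ✓.
Good (own payoff 34.5 − 4.9×2.6 = 21.76): to r=0 gives 17.5 → no gain ✓; to r=14.2 gives 77.7 − 4.9×14.2 = 8.12 → no gain ✓.
Excellent (own payoff 77.7 − 1.1×14.2 = 62.08): to r=0 gives 17.5 → no gain ✓; to r=2.6 gives 34.5 − 1.1×2.6 = 31.64 → no gain ✓.
6 of the 6 constraints hold; this profile is a separating equilibrium.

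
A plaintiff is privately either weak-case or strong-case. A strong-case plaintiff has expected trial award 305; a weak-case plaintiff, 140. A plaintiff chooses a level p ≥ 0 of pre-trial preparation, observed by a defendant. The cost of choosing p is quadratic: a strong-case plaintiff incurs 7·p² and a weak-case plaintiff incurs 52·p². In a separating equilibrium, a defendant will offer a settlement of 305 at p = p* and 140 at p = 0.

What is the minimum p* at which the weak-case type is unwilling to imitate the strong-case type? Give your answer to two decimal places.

The weak-case type at p = 0 receives 140; imitating at p* yields 305 − 52·p*².
Indifference: 140 = 305 − 52·p*², so p*² = (305 − 140) / 52 ≈ 3.1731.
p* = √3.1731 ≈ 1.78.

1.78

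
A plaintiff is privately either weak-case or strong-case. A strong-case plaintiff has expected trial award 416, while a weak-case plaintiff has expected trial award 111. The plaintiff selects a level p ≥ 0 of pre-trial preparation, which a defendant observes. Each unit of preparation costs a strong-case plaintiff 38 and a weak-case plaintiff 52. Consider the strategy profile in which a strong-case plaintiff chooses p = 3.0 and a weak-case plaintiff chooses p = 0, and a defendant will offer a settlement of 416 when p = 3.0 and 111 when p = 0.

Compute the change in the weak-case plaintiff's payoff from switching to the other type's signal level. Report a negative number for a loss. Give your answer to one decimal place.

149.0

Playing p = 0 the weak-case plaintiff receives 111.
Deviating to p = 3.0 brings payment 416 at cost 52 × 3.0 = 156, netting 260.
Gain from deviating: 260 − 111 = 149.0.
The gain is positive, so the weak-case type's incentive-compatibility constraint is violated — this profile is not a separating equilibrium.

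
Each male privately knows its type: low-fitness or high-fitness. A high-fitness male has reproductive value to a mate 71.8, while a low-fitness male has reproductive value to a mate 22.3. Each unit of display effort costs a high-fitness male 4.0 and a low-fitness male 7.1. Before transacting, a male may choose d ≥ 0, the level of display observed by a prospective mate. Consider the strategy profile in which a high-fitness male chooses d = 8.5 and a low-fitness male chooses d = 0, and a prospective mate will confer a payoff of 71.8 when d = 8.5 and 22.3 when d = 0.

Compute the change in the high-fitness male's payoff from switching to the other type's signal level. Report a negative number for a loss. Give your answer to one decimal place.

Playing d = 8.5 the high-fitness male receives 71.8 − 4.0 × 8.5 = 37.8.
Deviating to d = 0 yields 22.3 instead.
Gain from deviating: 22.3 − 37.8 = -15.5.
The gain is negative, so the high-fitness type's incentive-compatibility constraint is satisfied.

-15.5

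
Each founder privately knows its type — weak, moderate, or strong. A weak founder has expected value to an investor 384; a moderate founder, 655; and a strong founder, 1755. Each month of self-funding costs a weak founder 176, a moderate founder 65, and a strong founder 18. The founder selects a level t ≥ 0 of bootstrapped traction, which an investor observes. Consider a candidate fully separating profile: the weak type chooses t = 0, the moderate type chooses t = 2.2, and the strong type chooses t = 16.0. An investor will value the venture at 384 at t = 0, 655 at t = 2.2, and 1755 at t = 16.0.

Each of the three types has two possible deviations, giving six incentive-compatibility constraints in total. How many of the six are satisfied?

5

Weak (own payoff 384): to t=2.2 gives 655 − 176×2.2 = 267.8 → no gain ✓; to t=16.0 gives 1755 − 176×16.0 = -1061 → no gain ✓.
Strong (own payoff 1755 − 18×16.0 = 1467): to t=0 gives 384 → no gain ✓; to t=2.2 gives 655 − 18×2.2 = 615.4 → no gain ✓.
Moderate (own payoff 655 − 65×2.2 = 512): to t=0 gives 384 → no gain ✓; to t=16.0 gives 1755 − 65×16.0 = 715 → profitable ✗.
5 of the 6 constraints hold; not an equilibrium.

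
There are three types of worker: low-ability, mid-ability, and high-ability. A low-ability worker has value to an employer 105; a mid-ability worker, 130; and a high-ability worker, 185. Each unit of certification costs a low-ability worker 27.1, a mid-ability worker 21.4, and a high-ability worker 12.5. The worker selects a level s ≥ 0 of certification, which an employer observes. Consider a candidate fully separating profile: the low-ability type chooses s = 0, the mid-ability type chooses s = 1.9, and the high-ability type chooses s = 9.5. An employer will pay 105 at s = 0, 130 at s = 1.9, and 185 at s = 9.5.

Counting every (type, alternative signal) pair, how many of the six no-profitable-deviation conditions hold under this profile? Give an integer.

Low-ability (own payoff 105): to s=1.9 gives 130 − 27.1×1.9 = 78.51 → no gain ✓; to s=9.5 gives 185 − 27.1×9.5 = -72.45 → no gain ✓.
Mid-ability (own payoff 130 − 21.4×1.9 = 89.34): to s=0 gives 105 → profitable ✗; to s=9.5 gives 185 − 21.4×9.5 = -18.3 → no gain ✓.
High-ability (own payoff 185 − 12.5×9.5 = 66.25): to s=0 gives 105 → profitable ✗; to s=1.9 gives 130 − 12.5×1.9 = 106.25 → profitable ✗.
3 of the 6 constraints hold; not an equilibrium.

3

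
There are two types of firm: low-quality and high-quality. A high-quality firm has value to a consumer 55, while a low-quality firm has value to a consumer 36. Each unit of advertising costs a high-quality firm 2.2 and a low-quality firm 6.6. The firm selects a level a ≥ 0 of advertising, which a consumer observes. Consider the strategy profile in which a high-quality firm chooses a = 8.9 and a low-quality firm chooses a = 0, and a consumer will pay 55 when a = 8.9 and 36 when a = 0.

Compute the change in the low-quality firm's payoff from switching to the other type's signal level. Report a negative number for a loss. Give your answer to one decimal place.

-39.7

Playing a = 0 the low-quality firm receives 36.
Deviating to a = 8.9 brings payment 55 at cost 6.6 × 8.9 = 58.74, netting -3.74.
Gain from deviating: -3.74 − 36 = -39.74, i.e. -39.7 to one decimal place.
The gain is negative, so the low-quality type's incentive-compatibility constraint is satisfied.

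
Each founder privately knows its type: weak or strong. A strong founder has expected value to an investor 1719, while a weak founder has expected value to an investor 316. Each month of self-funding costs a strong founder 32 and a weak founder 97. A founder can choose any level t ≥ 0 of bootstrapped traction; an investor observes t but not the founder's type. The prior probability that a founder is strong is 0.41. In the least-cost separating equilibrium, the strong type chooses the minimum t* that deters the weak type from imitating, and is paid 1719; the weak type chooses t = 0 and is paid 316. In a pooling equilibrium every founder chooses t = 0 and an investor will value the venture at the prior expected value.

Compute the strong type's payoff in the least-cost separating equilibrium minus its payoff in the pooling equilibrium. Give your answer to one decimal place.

364.9

Least-cost separating signal: t* solves 316 = 1719 − 97·t*, so t* = (1719 − 316)/97 ≈ 14.4639.
Strong type's separating payoff: 1719 − 32 × t* = 1719 − 32 × (1719 − 316)/97 = 1719 − 44896/97 ≈ 1256.155.
Pooling payoff: 0.41 × 1719 + 0.59 × 316 = 891.23.
Difference: 1256.155 − 891.23 = 364.925, i.e. 364.9 to one decimal place.
The strong type prefers to separate.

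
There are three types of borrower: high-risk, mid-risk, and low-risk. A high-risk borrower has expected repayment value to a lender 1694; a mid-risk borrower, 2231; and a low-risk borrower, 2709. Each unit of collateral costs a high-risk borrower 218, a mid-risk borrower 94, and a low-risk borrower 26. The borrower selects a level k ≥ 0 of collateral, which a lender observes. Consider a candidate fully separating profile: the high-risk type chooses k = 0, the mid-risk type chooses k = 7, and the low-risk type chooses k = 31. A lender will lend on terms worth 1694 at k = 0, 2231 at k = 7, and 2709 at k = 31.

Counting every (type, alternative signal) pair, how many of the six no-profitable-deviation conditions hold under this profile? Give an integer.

4

High-risk (own payoff 1694): to k=7 gives 2231 − 218×7 = 705 → no gain ✓; to k=31 gives 2709 − 218×31 = -4049 → no gain ✓.
Low-risk (own payoff 2709 − 26×31 = 1903): to k=0 gives 1694 → no gain ✓; to k=7 gives 2231 − 26×7 = 2049 → profitable ✗.
Mid-risk (own payoff 2231 − 94×7 = 1573): to k=0 gives 1694 → profitable ✗; to k=31 gives 2709 − 94×31 = -205 → no gain ✓.
4 of the 6 constraints hold; not an equilibrium.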